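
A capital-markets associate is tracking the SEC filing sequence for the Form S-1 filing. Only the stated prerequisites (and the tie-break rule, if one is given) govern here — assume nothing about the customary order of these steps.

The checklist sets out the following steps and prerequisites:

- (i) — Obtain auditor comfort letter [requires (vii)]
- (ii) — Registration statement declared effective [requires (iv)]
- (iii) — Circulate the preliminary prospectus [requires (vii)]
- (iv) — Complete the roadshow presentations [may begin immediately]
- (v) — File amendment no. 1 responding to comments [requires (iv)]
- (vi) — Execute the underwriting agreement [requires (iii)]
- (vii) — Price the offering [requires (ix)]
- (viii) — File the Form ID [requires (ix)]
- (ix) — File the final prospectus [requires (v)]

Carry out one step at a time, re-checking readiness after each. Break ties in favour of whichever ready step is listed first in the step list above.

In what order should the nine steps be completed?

(iv), (ii), (v), (ix), (vii), (i), (iii), (vi), (viii)

(iv) has no prerequisites → (iv) first.
Now (ii) and (v) have their prerequisites met. (ii) is listed earlier, so (ii) next.
Next only (v) has its prerequisites met → (v).
(ix) needed (v), now all done → (ix).
Ready: (vii) and (viii). (vii) is listed earlier → (vii).
Ready: (i), (iii) and (viii). (i) is listed earlier → (i).
(iii) and (viii) are both available; (iii) is listed earlier → (iii).
Now (vi) and (viii) have their prerequisites met. (vi) is listed earlier, so (vi) next.
(viii) needed (ix), now all done → (viii).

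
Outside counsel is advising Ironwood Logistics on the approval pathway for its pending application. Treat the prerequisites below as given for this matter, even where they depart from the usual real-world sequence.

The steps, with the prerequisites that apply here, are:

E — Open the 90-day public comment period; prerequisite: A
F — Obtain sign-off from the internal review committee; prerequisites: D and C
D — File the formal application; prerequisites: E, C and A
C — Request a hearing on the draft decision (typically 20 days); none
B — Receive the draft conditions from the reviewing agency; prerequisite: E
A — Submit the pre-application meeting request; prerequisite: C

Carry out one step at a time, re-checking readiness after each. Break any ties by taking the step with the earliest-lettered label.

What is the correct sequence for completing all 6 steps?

Only C has no prerequisites, so it is first.
That leaves A as the only ready step → A.
E needed A, now all done → E.
Now B and D have their prerequisites met. B has the earlier label, so B next.
That leaves D as the only ready step → D.
That leaves F as the only ready step → F.

C → A → E → B → D → F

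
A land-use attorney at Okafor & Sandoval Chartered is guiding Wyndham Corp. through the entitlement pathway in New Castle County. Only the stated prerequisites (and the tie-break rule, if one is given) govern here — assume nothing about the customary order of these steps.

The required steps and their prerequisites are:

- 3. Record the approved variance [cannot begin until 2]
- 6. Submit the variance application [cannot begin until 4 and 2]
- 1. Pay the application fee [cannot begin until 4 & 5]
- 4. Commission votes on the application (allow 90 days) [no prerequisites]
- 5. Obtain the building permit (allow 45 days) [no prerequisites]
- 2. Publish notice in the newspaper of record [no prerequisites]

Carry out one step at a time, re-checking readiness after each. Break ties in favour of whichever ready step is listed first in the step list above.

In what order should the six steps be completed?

4 → 5 → 1 → 2 → 3 → 6

Nothing is required for 4, 5 and 2. 4 is listed earlier → 4 first.
5 and 2 are both available; 5 is listed earlier → 5.
Now 1 and 2 have their prerequisites met. 1 is listed earlier, so 1 next.
Next only 2 has its prerequisites met → 2.
Now 3 and 6 have their prerequisites met. 3 is listed earlier, so 3 next.
Next only 6 has its prerequisites met → 6.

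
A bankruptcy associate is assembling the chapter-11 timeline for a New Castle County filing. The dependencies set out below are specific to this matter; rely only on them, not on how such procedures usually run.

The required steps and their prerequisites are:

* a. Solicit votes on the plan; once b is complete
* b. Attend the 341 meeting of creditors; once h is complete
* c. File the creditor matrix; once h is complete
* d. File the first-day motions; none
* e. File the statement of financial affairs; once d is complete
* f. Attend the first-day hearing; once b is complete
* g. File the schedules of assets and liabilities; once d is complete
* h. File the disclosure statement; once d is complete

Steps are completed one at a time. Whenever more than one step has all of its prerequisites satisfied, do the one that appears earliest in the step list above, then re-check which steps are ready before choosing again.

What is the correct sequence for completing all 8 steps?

Only d has no prerequisites, so it is first.
e, g and h are all available; e is listed earlier → e.
g and h are both available; g is listed earlier → g.
Next only h has its prerequisites met → h.
Now b and c have their prerequisites met. b is listed earlier, so b next.
a and f now also ready, so the ready set is {a, c, f}; a is listed earlier → a.
Now c and f have their prerequisites met. c is listed earlier, so c next.
f needed b, now all done → f.

d → e → g → h → b → a → c → f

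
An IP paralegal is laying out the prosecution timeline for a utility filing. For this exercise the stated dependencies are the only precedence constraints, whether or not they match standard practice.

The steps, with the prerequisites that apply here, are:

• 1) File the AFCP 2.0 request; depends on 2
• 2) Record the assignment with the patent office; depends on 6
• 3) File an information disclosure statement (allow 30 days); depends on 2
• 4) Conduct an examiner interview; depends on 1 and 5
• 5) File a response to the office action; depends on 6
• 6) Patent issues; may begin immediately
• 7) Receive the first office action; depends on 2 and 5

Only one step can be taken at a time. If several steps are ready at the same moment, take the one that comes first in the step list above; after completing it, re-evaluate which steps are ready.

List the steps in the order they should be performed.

6 has no prerequisites → 6 first.
Ready: 2 and 5. 2 is listed earlier → 2.
1 and 3 now also ready, so the ready set is {1, 3, 5}; 1 is listed earlier → 1.
Ready: 3 and 5. 3 is listed earlier → 3.
Next only 5 has its prerequisites met → 5.
4 and 7 are both available; 4 is listed earlier → 4.
Next only 7 has its prerequisites met → 7.

6 2 1 3 5 4 7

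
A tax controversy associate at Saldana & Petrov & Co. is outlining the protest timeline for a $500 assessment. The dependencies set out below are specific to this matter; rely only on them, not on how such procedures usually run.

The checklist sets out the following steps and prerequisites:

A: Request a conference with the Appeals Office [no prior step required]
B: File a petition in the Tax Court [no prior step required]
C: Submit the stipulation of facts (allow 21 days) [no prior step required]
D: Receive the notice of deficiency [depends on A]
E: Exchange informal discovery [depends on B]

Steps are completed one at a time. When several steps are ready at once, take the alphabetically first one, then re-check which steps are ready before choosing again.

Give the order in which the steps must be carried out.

Nothing is required for A, B and C. A has the earlier label → A first.
Ready: B, C and D. B has the earlier label → B.
E now also ready, so the ready set is {C, D, E}; C has the earlier label → C.
D and E are both available; D has the earlier label → D.
E needed B, now all done → E.

A B C D E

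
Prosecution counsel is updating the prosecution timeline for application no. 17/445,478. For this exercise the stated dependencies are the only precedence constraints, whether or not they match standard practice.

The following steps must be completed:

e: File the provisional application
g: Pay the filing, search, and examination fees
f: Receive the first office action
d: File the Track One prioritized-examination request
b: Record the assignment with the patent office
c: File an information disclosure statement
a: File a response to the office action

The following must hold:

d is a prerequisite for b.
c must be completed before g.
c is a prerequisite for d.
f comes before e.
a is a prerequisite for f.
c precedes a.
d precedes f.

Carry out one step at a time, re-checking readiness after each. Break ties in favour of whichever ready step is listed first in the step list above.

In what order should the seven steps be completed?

c → g → d → b → a → f → e

c is the only step with nothing outstanding, so it goes first.
Ready: g, d and a. g is listed earlier → g.
d and a are both available; d is listed earlier → d.
Now b and a have their prerequisites met. b is listed earlier, so b next.
Next only a has its prerequisites met → a.
f needed d and a, now all done → f.
e is the only step now ready → e.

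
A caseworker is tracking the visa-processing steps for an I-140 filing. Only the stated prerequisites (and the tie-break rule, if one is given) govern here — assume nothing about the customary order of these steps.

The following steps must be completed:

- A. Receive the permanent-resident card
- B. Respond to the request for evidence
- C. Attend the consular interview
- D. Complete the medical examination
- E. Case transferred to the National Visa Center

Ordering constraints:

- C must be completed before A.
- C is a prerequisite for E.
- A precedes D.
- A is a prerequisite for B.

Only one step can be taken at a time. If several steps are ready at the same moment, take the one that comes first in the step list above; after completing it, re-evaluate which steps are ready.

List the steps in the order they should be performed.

C has no prerequisites → C first.
Now A and E have their prerequisites met. A is listed earlier, so A next.
B and D now also ready, so the ready set is {B, D, E}; B is listed earlier → B.
Ready: D and E. D is listed earlier → D.
Next only E has its prerequisites met → E.

C → A → B → D → E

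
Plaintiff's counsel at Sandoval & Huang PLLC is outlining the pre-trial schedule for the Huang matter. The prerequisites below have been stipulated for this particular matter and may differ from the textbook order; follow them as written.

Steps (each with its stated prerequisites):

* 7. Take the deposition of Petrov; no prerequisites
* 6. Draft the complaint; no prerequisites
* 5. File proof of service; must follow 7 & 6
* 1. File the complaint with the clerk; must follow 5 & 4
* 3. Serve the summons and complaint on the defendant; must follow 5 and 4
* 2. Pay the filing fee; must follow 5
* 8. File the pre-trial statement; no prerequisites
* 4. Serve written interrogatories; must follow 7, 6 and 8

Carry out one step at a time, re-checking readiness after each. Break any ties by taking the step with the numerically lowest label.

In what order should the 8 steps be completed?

6, 7, 5, 2, 8, 4, 1, 3

Nothing is required for 6, 7 and 8. 6 has the earlier label → 6 first.
Ready: 7 and 8. 7 has the earlier label → 7.
Ready: 5 and 8. 5 has the earlier label → 5.
2 now also ready, so the ready set is {2, 8}; 2 has the earlier label → 2.
That leaves 8 as the only ready step → 8.
Next only 4 has its prerequisites met → 4.
Ready: 1 and 3. 1 has the earlier label → 1.
3 needed 4 and 5, now all done → 3.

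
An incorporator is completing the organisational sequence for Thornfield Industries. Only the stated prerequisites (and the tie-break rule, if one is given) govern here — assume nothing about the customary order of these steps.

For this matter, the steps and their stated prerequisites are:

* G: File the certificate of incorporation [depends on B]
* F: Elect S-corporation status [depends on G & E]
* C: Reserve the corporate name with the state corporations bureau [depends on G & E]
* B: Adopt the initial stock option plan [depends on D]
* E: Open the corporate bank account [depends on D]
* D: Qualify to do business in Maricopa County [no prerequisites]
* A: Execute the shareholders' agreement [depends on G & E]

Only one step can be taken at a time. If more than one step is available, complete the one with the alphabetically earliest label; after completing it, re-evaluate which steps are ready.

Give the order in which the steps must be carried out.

D → B → E → G → A → C → F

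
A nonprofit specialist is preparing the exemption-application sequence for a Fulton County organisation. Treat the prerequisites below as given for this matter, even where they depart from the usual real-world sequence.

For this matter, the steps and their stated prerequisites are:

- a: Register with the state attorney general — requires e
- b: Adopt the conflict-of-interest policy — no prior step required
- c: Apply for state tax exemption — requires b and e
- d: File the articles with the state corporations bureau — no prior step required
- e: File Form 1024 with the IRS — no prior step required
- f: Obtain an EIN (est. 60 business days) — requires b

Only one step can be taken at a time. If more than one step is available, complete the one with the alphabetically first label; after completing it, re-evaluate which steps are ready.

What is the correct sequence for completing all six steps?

Nothing is required for b, d and e. b has the earlier label → b first.
d, e and f are all available; d has the earlier label → d.
Now e and f have their prerequisites met. e has the earlier label, so e next.
a, c and f are all available; a has the earlier label → a.
Ready: c and f. c has the earlier label → c.
f needed b, now all done → f.

b, d, e, a, c, f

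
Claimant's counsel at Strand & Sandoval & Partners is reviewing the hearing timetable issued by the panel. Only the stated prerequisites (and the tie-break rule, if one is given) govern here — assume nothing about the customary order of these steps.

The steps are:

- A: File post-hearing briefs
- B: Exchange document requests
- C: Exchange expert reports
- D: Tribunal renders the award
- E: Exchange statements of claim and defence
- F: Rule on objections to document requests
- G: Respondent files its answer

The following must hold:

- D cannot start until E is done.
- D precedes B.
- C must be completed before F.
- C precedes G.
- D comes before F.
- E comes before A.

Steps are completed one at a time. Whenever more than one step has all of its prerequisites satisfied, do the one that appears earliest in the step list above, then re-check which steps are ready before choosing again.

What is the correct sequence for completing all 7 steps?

C and E have no prerequisites; C is listed earlier, so C is first.
E and G are both available; E is listed earlier → E.
Now A, D and G have their prerequisites met. A is listed earlier, so A next.
D and G are both available; D is listed earlier → D.
Ready: B, F and G. B is listed earlier → B.
Ready: F and G. F is listed earlier → F.
G needed C, now all done → G.

C, E, A, D, B, F, G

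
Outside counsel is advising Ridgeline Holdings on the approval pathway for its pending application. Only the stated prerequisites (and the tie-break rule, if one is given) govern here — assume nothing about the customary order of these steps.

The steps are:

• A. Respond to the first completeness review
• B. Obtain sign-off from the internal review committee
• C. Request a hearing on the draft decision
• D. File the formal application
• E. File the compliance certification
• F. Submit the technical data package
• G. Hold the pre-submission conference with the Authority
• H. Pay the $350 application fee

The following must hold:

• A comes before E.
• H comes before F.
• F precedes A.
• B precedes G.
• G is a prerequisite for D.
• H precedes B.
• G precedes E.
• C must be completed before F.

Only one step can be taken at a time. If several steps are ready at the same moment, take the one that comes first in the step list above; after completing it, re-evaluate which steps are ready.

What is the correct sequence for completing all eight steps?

C and H have no prerequisites; C is listed earlier, so C is first.
Next only H has its prerequisites met → H.
B and F are both available; B is listed earlier → B.
Now F and G have their prerequisites met. F is listed earlier, so F next.
A and G are both available; A is listed earlier → A.
G is the only step now ready → G.
Ready: D and E. D is listed earlier → D.
Next only E has its prerequisites met → E.

C, H, B, F, A, G, D, E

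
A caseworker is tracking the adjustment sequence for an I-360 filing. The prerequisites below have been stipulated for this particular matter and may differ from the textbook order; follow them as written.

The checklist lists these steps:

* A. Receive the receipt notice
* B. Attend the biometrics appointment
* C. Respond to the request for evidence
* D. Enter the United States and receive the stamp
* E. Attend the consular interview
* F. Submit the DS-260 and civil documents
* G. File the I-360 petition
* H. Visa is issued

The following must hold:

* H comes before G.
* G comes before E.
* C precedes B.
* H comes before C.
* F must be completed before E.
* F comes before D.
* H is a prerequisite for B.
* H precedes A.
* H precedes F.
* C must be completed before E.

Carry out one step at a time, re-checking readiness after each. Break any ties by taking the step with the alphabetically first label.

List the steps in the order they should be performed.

Only H has no prerequisites, so it is first.
Now A, C, F and G have their prerequisites met. A has the earlier label, so A next.
Now C, F and G have their prerequisites met. C has the earlier label, so C next.
B, F and G are all available; B has the earlier label → B.
Now F and G have their prerequisites met. F has the earlier label, so F next.
D now also ready, so the ready set is {D, G}; D has the earlier label → D.
G is the only step now ready → G.
That leaves E as the only ready step → E.

H, A, C, B, F, D, G, E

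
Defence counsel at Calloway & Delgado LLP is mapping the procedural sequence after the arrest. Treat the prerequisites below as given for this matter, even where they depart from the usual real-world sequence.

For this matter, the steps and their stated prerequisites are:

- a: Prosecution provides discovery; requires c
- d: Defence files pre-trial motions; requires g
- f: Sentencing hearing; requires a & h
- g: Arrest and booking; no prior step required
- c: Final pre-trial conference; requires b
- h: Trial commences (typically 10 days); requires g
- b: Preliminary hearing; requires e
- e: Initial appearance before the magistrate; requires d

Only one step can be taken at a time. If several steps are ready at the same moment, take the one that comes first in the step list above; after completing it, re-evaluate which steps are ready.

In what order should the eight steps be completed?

g, d, h, e, b, c, a, f

g has no prerequisites → g first.
Now d and h have their prerequisites met. d is listed earlier, so d next.
e now also ready, so the ready set is {h, e}; h is listed earlier → h.
e needed d, now all done → e.
b is the only step now ready → b.
c needed b, now all done → c.
a needed c, now all done → a.
f needed a and h, now all done → f.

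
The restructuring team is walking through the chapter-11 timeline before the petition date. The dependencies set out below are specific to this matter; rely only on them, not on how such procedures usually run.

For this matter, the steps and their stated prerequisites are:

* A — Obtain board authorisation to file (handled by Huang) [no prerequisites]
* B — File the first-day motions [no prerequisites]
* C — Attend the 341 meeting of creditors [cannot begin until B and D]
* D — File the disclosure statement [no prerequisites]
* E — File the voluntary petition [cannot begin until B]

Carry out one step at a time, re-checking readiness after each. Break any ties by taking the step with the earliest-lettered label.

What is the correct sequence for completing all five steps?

Nothing is required for A, B and D. A has the earlier label → A first.
B and D are both available; B has the earlier label → B.
Ready: D and E. D has the earlier label → D.
C now also ready, so the ready set is {C, E}; C has the earlier label → C.
E needed B, now all done → E.

A → B → D → C → E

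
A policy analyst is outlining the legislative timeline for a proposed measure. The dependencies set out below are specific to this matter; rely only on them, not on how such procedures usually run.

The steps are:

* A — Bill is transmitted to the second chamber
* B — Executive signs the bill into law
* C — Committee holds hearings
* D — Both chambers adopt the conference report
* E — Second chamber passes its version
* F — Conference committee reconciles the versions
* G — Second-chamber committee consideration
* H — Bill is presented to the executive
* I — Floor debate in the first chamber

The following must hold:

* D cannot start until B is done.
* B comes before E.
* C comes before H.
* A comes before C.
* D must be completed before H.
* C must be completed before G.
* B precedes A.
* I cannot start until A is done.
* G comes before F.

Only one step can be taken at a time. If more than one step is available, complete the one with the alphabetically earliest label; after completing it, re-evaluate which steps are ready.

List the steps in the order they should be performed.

B is the only step with nothing outstanding, so it goes first.
Now A, D and E have their prerequisites met. A has the earlier label, so A next.
C and I now also ready, so the ready set is {C, D, E, I}; C has the earlier label → C.
D, E, G and I are all available; D has the earlier label → D.
Now E, G, H and I have their prerequisites met. E has the earlier label, so E next.
Ready: G, H and I. G has the earlier label → G.
Ready: F, H and I. F has the earlier label → F.
Ready: H and I. H has the earlier label → H.
That leaves I as the only ready step → I.

B A C D E G F H I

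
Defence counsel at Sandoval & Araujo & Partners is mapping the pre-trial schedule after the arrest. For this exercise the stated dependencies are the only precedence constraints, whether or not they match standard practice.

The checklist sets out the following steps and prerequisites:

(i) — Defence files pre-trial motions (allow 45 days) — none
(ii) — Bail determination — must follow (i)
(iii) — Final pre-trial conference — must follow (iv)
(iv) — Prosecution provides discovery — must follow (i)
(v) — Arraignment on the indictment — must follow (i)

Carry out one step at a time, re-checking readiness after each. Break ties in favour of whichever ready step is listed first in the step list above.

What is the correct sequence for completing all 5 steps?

(i) has no prerequisites → (i) first.
Now (ii), (iv) and (v) have their prerequisites met. (ii) is listed earlier, so (ii) next.
Ready: (iv) and (v). (iv) is listed earlier → (iv).
(iii) and (v) are both available; (iii) is listed earlier → (iii).
That leaves (v) as the only ready step → (v).

(i), (ii), (iv), (iii), (v)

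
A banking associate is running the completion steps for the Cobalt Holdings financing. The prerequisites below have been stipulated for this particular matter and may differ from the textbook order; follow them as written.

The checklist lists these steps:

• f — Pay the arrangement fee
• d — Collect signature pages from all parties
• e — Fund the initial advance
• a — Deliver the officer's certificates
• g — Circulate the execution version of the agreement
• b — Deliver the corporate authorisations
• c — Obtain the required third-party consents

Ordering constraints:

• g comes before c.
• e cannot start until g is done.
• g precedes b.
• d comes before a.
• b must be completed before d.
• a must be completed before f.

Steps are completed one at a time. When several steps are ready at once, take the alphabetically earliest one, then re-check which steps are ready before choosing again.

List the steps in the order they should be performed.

g, b, c, d, a, e, f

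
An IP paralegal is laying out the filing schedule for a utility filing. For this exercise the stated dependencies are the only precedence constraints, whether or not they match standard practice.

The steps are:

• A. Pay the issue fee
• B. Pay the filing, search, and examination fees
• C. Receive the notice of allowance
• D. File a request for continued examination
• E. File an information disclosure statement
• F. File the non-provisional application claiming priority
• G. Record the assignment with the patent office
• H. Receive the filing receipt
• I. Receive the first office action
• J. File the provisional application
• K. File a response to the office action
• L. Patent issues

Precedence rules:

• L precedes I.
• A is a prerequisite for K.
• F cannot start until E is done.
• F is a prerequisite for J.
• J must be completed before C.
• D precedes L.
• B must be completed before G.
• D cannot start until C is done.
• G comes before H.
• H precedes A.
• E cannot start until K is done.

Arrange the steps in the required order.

B is the only step with nothing outstanding, so it goes first.
G needed B, now all done → G.
Next only H has its prerequisites met → H.
A is the only step now ready → A.
That leaves K as the only ready step → K.
E needed K, now all done → E.
That leaves F as the only ready step → F.
J needed F, now all done → J.
C needed J, now all done → C.
Next only D has its prerequisites met → D.
Next only L has its prerequisites met → L.
I is the only step now ready → I.

B G H A K E F J C D L I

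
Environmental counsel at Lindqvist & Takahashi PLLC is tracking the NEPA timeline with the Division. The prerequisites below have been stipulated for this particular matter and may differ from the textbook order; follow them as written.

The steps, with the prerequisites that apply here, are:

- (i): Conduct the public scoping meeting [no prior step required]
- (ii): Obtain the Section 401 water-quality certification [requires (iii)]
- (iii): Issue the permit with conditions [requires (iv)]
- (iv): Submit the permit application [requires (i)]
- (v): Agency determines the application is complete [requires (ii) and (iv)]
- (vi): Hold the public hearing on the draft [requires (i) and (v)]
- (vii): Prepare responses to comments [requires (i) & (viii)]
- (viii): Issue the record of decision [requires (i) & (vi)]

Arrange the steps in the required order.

(i) has no prerequisites → (i) first.
(iv) needed (i), now all done → (iv).
That leaves (iii) as the only ready step → (iii).
(ii) needed (iii), now all done → (ii).
That leaves (v) as the only ready step → (v).
Next only (vi) has its prerequisites met → (vi).
Next only (viii) has its prerequisites met → (viii).
Next only (vii) has its prerequisites met → (vii).

(i), (iv), (iii), (ii), (v), (vi), (viii), (vii)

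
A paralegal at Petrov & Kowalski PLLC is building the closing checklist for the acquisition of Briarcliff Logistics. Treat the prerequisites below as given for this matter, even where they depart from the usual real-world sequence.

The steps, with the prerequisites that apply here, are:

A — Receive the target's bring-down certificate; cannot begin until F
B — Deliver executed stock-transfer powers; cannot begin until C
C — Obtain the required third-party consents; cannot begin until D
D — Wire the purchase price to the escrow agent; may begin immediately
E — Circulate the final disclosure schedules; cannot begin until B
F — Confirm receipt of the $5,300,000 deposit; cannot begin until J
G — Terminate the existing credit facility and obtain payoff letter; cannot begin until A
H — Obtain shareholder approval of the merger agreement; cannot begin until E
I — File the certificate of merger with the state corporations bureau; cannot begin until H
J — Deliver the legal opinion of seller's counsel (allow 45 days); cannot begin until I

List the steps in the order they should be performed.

D, C, B, E, H, I, J, F, A, G

Only D has no prerequisites, so it is first.
C is the only step now ready → C.
B needed C, now all done → B.
That leaves E as the only ready step → E.
H needed E, now all done → H.
I needed H, now all done → I.
That leaves J as the only ready step → J.
That leaves F as the only ready step → F.
A needed F, now all done → A.
G needed A, now all done → G.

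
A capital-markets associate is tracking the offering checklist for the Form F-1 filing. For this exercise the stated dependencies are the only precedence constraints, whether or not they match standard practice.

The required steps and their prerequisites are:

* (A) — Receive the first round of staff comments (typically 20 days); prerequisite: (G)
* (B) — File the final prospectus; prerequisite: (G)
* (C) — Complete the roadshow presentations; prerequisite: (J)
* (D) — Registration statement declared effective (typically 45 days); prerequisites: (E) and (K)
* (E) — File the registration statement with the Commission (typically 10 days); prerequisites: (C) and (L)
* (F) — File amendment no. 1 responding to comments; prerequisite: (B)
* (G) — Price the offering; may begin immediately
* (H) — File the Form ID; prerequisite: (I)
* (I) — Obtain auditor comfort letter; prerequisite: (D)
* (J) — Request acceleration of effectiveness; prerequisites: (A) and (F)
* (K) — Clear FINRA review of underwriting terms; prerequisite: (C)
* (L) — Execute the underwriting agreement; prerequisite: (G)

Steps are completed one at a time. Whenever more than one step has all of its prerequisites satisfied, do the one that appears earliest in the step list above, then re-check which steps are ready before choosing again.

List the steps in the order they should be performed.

(G) (A) (B) (F) (J) (C) (K) (L) (E) (D) (I) (H)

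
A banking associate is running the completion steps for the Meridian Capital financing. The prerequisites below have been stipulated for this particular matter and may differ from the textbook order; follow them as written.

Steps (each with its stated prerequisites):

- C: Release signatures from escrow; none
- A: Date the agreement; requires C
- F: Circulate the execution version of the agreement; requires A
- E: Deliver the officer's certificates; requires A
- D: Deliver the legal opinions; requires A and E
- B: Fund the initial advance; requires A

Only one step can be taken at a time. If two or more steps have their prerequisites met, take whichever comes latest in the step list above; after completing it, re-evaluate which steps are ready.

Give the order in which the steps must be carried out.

Only C has no prerequisites, so it is first.
That leaves A as the only ready step → A.
Now B, E and F have their prerequisites met. B is listed later, so B next.
E and F are both available; E is listed later → E.
Ready: D and F. D is listed later → D.
Next only F has its prerequisites met → F.

C, A, B, E, D, F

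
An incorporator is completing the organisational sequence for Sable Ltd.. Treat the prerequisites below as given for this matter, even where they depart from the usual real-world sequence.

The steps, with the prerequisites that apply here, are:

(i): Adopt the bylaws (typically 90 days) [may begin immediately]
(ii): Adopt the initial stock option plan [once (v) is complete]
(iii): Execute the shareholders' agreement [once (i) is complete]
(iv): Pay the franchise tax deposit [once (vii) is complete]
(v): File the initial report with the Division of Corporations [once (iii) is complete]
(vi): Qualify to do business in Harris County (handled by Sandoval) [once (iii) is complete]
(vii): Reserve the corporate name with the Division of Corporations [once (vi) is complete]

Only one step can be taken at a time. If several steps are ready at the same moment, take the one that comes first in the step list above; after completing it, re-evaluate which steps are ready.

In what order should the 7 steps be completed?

(i), (iii), (v), (ii), (vi), (vii), (iv)

(i) has no prerequisites → (i) first.
(iii) needed (i), now all done → (iii).
(v) and (vi) are both available; (v) is listed earlier → (v).
(ii) now also ready, so the ready set is {(ii), (vi)}; (ii) is listed earlier → (ii).
(vi) needed (iii), now all done → (vi).
(vii) needed (vi), now all done → (vii).
(iv) is the only step now ready → (iv).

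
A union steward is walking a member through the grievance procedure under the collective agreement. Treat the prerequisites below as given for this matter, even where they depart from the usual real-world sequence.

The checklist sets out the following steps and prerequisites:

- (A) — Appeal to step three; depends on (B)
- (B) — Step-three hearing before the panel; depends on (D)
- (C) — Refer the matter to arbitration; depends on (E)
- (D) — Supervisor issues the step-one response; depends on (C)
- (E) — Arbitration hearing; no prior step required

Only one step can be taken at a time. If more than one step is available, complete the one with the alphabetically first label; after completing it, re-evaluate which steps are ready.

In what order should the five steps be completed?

(E) is the only step with nothing outstanding, so it goes first.
That leaves (C) as the only ready step → (C).
That leaves (D) as the only ready step → (D).
(B) needed (D), now all done → (B).
That leaves (A) as the only ready step → (A).

(E) (C) (D) (B) (A)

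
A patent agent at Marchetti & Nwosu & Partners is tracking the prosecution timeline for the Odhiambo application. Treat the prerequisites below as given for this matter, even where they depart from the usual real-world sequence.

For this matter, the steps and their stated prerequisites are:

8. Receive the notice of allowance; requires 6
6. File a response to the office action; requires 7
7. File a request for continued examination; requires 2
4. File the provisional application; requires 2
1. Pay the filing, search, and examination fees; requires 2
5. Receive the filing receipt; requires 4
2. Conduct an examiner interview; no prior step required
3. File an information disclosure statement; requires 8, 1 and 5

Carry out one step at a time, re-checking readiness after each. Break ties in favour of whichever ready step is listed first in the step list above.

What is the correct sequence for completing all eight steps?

2, 7, 6, 8, 4, 1, 5, 3

2 has no prerequisites → 2 first.
Now 7, 4 and 1 have their prerequisites met. 7 is listed earlier, so 7 next.
6 now also ready, so the ready set is {6, 4, 1}; 6 is listed earlier → 6.
8 now also ready, so the ready set is {8, 4, 1}; 8 is listed earlier → 8.
Ready: 4 and 1. 4 is listed earlier → 4.
Now 1 and 5 have their prerequisites met. 1 is listed earlier, so 1 next.
5 is the only step now ready → 5.
3 needed 8, 1 and 5, now all done → 3.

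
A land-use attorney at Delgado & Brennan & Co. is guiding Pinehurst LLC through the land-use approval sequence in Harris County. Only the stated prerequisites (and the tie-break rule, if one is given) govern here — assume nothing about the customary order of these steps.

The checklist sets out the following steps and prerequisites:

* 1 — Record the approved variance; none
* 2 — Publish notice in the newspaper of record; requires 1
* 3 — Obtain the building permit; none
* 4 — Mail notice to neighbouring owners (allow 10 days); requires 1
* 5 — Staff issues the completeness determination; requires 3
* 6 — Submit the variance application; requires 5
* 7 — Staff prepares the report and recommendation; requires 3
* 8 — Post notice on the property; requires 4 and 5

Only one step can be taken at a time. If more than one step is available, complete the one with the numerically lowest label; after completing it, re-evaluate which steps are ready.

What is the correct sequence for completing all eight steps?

1 → 2 → 3 → 4 → 5 → 6 → 7 → 8

Nothing is required for 1 and 3. 1 has the earlier label → 1 first.
2, 3 and 4 are all available; 2 has the earlier label → 2.
3 and 4 are both available; 3 has the earlier label → 3.
Now 4, 5 and 7 have their prerequisites met. 4 has the earlier label, so 4 next.
5 and 7 are both available; 5 has the earlier label → 5.
6 and 8 now also ready, so the ready set is {6, 7, 8}; 6 has the earlier label → 6.
7 and 8 are both available; 7 has the earlier label → 7.
8 is the only step now ready → 8.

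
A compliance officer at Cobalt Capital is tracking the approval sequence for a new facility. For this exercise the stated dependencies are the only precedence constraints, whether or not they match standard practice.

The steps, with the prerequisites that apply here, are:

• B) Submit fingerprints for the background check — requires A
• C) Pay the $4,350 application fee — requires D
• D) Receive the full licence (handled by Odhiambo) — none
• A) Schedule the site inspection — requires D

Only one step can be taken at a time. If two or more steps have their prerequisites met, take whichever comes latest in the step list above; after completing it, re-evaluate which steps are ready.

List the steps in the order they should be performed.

D is the only step with nothing outstanding, so it goes first.
Now A and C have their prerequisites met. A is listed later, so A next.
B now also ready, so the ready set is {C, B}; C is listed later → C.
That leaves B as the only ready step → B.

D → A → C → B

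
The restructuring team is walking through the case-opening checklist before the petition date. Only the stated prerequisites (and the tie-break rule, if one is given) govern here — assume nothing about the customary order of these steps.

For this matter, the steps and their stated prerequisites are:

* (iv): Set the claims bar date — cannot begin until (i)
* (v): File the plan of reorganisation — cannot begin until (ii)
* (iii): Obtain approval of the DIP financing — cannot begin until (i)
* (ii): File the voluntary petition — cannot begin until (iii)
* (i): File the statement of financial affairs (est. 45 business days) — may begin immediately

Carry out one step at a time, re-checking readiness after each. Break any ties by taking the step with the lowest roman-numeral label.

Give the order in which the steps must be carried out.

Only (i) has no prerequisites, so it is first.
(iii) and (iv) are both available; (iii) has the earlier label → (iii).
(ii) and (iv) are both available; (ii) has the earlier label → (ii).
(iv) and (v) are both available; (iv) has the earlier label → (iv).
(v) is the only step now ready → (v).

(i) (iii) (ii) (iv) (v)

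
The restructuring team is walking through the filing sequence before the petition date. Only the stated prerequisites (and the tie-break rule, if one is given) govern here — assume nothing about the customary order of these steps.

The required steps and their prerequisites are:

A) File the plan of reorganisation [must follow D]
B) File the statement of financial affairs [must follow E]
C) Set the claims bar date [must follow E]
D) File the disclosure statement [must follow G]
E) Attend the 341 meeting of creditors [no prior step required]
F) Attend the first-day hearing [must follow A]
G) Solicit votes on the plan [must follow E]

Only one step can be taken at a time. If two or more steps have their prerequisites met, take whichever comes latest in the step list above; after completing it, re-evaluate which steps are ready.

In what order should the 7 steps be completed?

E G D C B A F

E has no prerequisites → E first.
G, C and B are all available; G is listed later → G.
D, C and B are all available; D is listed later → D.
Now C, B and A have their prerequisites met. C is listed later, so C next.
Now B and A have their prerequisites met. B is listed later, so B next.
A needed D, now all done → A.
That leaves F as the only ready step → F.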